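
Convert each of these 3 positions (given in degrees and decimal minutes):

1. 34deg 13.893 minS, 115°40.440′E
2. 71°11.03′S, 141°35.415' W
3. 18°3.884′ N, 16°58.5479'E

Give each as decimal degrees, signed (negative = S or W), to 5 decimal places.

Point 1:
  Lat: 13.893′ = 0.231550°; total 34.231550
  hemisphere S, so the sign is −
  λ: 40.44′ = 0.674000°; total 115.674000
  E ⇒ keep positive
Point 2:
  Lat: 11.03′ = 0.183833°; total 71.183833
  S → negative
  Lon: 35.415′ = 0.590250°; total 141.590250
  W → negative
Point 3:
  φ: 3.884′ = 0.064733°; total 18.064733
  N ⇒ keep positive
  λ: 58.5479′ = 0.975798°; total 16.975798
  E → positive

1. -34.23155, 115.67400
2. -71.18383, -141.59025
3. 18.06473, 16.97580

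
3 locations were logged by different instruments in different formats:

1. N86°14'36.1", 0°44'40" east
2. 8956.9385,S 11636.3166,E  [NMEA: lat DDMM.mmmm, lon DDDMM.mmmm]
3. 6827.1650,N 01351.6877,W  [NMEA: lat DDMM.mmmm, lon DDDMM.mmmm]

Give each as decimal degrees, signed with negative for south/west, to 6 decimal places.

1. 86.243361, 0.744444
2. -89.948975, 116.605277
3. 68.452750, -13.861462

Point 1:
  Latitude: 86 + 14/60 + 36.1/3600 = 86.2433611
  N → positive
  Lon: 0° + 44/60 + 40/3600 = 0 + 0.733333 + 0.011111 = 0.7444444
  E ⇒ keep positive
Point 2:
  Latitude: degrees = first 2 digits = 89, minutes = 56.9385; 89 + 56.9385/60 = 89.9489750
  S ⇒ negate
  Lon: split at 3 digits → 116° and 36.3166′; 116 + 36.3166/60 = 116.6052767
  E → positive
Point 3:
  Lat: degrees = first 2 digits = 68, minutes = 27.165; 68 + 27.165/60 = 68.4527500
  N → positive
  Lon: split at 3 digits → 013° and 51.6877′; 13 + 51.6877/60 = 13.8614617
  W ⇒ negate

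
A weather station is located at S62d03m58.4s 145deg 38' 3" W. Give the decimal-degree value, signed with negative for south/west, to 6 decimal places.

-62.066222, -145.634167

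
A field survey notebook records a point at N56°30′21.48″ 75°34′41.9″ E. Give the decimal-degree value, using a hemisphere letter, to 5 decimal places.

56.50597° N, 75.57831° E

Latitude: 30′ + 21.48″ = 30.35800′; 56 + 30.35800/60 = 56.505967
Lon: 34′ + 41.9″ = 34.69833′; 75 + 34.69833/60 = 75.578306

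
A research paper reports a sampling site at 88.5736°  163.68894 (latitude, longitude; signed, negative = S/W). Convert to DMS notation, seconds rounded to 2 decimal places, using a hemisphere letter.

88°34′24.96″ N, 163°41′20.18″ E

Latitude: 0.573600 × 60 = 34.41600′ → 34′, remainder × 60 = 24.9600″
Lon: 0.688940 × 60 = 41.33640′ → 41′, remainder × 60 = 20.1840″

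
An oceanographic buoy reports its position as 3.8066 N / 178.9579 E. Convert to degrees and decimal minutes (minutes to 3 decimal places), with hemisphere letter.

φ: minutes = (3.806600 − 3) × 60 = 48.39600
Lon: fractional part 0.957900 → 57.47400 minutes

3° 48.396′ N, 178° 57.474′ E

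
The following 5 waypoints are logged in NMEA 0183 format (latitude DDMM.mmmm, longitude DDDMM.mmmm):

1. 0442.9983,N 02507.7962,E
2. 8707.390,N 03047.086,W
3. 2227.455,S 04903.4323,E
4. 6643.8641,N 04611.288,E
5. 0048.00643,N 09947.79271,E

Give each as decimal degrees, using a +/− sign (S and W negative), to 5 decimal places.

1. 4.71664, 25.12994
2. 87.12317, -30.78477
3. -22.45758, 49.05721
4. 66.73107, 46.18813
5. 0.80011, 99.79655

Point 1:
  Lat: degrees = first 2 digits = 4, minutes = 42.9983; 4 + 42.9983/60 = 4.716638
  N ⇒ keep positive
  Lon: degrees = first 3 digits = 25, minutes = 7.7962; 25 + 7.7962/60 = 25.129937
  E ⇒ keep positive
Point 2:
  φ: split at 2 digits → 87° and 7.39′; 87 + 7.39/60 = 87.123167
  N → positive
  λ: degrees = first 3 digits = 30, minutes = 47.086; 30 + 47.086/60 = 30.784767
  hemisphere W, so the sign is −
Point 3:
  Lat: degrees = first 2 digits = 22, minutes = 27.455; 22 + 27.455/60 = 22.457583
  hemisphere S, so the sign is −
  Lon: degrees = first 3 digits = 49, minutes = 3.4323; 49 + 3.4323/60 = 49.057205
  E ⇒ keep positive
Point 4:
  Lat: degrees = first 2 digits = 66, minutes = 43.8641; 66 + 43.8641/60 = 66.731068
  N ⇒ keep positive
  Lon: split at 3 digits → 046° and 11.288′; 46 + 11.288/60 = 46.188133
  E → positive
Point 5:
  φ: degrees = first 2 digits = 0, minutes = 48.00643; 0 + 48.00643/60 = 0.800107
  N ⇒ keep positive
  Lon: degrees = first 3 digits = 99, minutes = 47.79271; 99 + 47.79271/60 = 99.796545
  E → positive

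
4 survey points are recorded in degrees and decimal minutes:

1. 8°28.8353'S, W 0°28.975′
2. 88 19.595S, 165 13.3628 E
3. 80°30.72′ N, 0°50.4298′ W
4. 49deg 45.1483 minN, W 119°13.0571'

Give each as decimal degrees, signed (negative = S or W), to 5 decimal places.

1. -8.48059, -0.48292
2. -88.32658, 165.22271
3. 80.51200, -0.84050
4. 49.75247, -119.21762

Point 1:
  Latitude: 28.8353′ = 0.480588°; total 8.480588
  hemisphere S, so the sign is −
  Lon: 28.975′ = 0.482917°; total 0.482917
  W → negative
Point 2:
  φ: 19.595′ = 0.326583°; total 88.326583
  hemisphere S, so the sign is −
  λ: 165 + 13.3628/60 = 165.222713
  E → positive
Point 3:
  Latitude: 30.72′ = 0.512000°; total 80.512000
  N → positive
  Longitude: 0 + 50.4298/60 = 0.840497
  hemisphere W, so the sign is −
Point 4:
  Lat: 45.1483′ = 0.752472°; total 49.752472
  N ⇒ keep positive
  Longitude: 119 + 13.0571/60 = 119.217618
  hemisphere W, so the sign is −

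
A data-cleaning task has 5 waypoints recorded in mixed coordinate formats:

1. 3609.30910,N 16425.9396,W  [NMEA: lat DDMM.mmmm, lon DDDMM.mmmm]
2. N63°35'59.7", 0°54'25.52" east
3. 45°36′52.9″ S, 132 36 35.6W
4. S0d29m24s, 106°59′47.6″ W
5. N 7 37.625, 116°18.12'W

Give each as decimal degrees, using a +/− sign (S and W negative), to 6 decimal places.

Point 1:
  φ: degrees = first 2 digits = 36, minutes = 9.3091; 36 + 9.3091/60 = 36.1551517
  N ⇒ keep positive
  λ: degrees = first 3 digits = 164, minutes = 25.9396; 164 + 25.9396/60 = 164.4323267
  hemisphere W, so the sign is −
Point 2:
  φ: 63° + 35/60 + 59.7/3600 = 63 + 0.583333 + 0.016583 = 63.5999167
  N ⇒ keep positive
  λ: 54′ + 25.52″ = 54.42533′; 0 + 54.42533/60 = 0.9070889
  E ⇒ keep positive
Point 3:
  φ: 45° + 36/60 + 52.9/3600 = 45 + 0.600000 + 0.014694 = 45.6146944
  S ⇒ negate
  λ: 36′ + 35.6″ = 36.59333′; 132 + 36.59333/60 = 132.6098889
  hemisphere W, so the sign is −
Point 4:
  Latitude: 0 + 29/60 + 24/3600 = 0.4900000
  S → negative
  λ: 106° + 59/60 + 47.6/3600 = 106 + 0.983333 + 0.013222 = 106.9965556
  W → negative
Point 5:
  Latitude: 37.625′ = 0.627083°; total 7.6270833
  N → positive
  λ: 116 + 18.12/60 = 116.3020000
  W → negative

1. 36.155152, -164.432327
2. 63.599917, 0.907089
3. -45.614694, -132.609889
4. -0.490000, -106.996556
5. 7.627083, -116.302000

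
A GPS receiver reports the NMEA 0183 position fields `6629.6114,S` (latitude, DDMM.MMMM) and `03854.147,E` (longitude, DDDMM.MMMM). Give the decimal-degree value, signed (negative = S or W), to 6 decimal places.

Latitude: split at 2 digits → 66° and 29.6114′; 66 + 29.6114/60 = 66.4935233
hemisphere S, so the sign is −
Lon: split at 3 digits → 038° and 54.147′; 38 + 54.147/60 = 38.9024500
E → positive

-66.493523, 38.902450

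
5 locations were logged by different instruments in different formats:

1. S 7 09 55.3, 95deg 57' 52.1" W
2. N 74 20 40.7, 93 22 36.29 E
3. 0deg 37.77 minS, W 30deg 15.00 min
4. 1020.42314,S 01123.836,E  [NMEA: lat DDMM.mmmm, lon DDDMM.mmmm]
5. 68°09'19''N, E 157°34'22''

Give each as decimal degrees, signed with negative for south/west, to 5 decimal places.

1. -7.16536, -95.96447
2. 74.34464, 93.37675
3. -0.62950, -30.25000
4. -10.34039, 11.39727
5. 68.15528, 157.57278

Point 1:
  Latitude: 9′ + 55.3″ = 9.92167′; 7 + 9.92167/60 = 7.165361
  hemisphere S, so the sign is −
  Longitude: 57′ + 52.1″ = 57.86833′; 95 + 57.86833/60 = 95.964472
  W ⇒ negate
Point 2:
  Latitude: 74 + 20/60 + 40.7/3600 = 74.344639
  N → positive
  Lon: 93 + 22/60 + 36.29/3600 = 93.376747
  E ⇒ keep positive
Point 3:
  φ: 0 + 37.77/60 = 0.629500
  hemisphere S, so the sign is −
  Longitude: 15′ = 0.250000°; total 30.250000
  W ⇒ negate
Point 4:
  φ: degrees = first 2 digits = 10, minutes = 20.42314; 10 + 20.42314/60 = 10.340386
  S → negative
  Lon: split at 3 digits → 011° and 23.836′; 11 + 23.836/60 = 11.397267
  E ⇒ keep positive
Point 5:
  Latitude: 9′ + 19″ = 9.31667′; 68 + 9.31667/60 = 68.155278
  N → positive
  Longitude: 157 + 34/60 + 22/3600 = 157.572778
  E → positive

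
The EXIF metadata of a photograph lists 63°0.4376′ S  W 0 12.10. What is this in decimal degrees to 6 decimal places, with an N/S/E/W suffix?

Latitude: 63 + 0.4376/60 = 63.0072933
Longitude: 12.1′ = 0.201667°; total 0.2016667

63.007293° S, 0.201667° W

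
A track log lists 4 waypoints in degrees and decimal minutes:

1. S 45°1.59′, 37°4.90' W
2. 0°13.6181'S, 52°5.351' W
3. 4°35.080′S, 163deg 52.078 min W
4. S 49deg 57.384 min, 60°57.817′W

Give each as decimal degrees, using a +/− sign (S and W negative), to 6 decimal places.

Point 1:
  Lat: 1.59′ = 0.026500°; total 45.0265000
  S ⇒ negate
  Longitude: 4.9′ = 0.081667°; total 37.0816667
  hemisphere W, so the sign is −
Point 2:
  φ: 13.6181′ = 0.226968°; total 0.2269683
  S → negative
  Longitude: 5.351′ = 0.089183°; total 52.0891833
  W → negative
Point 3:
  Latitude: 35.08′ = 0.584667°; total 4.5846667
  S ⇒ negate
  Longitude: 52.078′ = 0.867967°; total 163.8679667
  W → negative
Point 4:
  Latitude: 57.384′ = 0.956400°; total 49.9564000
  S → negative
  Lon: 57.817′ = 0.963617°; total 60.9636167
  hemisphere W, so the sign is −

1. -45.026500, -37.081667
2. -0.226968, -52.089183
3. -4.584667, -163.867967
4. -49.956400, -60.963617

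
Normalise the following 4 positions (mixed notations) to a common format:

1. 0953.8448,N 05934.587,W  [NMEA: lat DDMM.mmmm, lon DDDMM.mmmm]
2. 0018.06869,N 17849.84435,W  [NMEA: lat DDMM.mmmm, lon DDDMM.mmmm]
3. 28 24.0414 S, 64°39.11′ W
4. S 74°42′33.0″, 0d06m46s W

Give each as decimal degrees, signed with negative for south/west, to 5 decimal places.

Point 1:
  φ: degrees = first 2 digits = 9, minutes = 53.8448; 9 + 53.8448/60 = 9.897413
  N → positive
  Longitude: split at 3 digits → 059° and 34.587′; 59 + 34.587/60 = 59.576450
  hemisphere W, so the sign is −
Point 2:
  Latitude: degrees = first 2 digits = 0, minutes = 18.06869; 0 + 18.06869/60 = 0.301145
  N ⇒ keep positive
  Longitude: degrees = first 3 digits = 178, minutes = 49.84435; 178 + 49.84435/60 = 178.830739
  W ⇒ negate
Point 3:
  φ: 28 + 24.0414/60 = 28.400690
  S ⇒ negate
  Longitude: 39.11′ = 0.651833°; total 64.651833
  hemisphere W, so the sign is −
Point 4:
  Latitude: 42′ + 33″ = 42.55000′; 74 + 42.55000/60 = 74.709167
  S → negative
  Longitude: 0 + 6/60 + 46/3600 = 0.112778
  hemisphere W, so the sign is −

1. 9.89741, -59.57645
2. 0.30114, -178.83074
3. -28.40069, -64.65183
4. -74.70917, -0.11278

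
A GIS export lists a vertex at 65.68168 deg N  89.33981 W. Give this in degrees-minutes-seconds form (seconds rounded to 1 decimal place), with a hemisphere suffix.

φ: 0.681680 × 60 = 40.90080′ → 40′, remainder × 60 = 54.048″
λ: whole degrees 89; 20.38860′ → 20′ and 23.316″

65°40′54.0″ N, 89°20′23.3″ W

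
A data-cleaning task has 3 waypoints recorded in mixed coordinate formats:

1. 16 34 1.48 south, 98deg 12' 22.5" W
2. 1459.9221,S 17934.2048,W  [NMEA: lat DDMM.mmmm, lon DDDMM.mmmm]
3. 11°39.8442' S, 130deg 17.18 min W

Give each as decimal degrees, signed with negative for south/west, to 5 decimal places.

1. -16.56708, -98.20625
2. -14.99870, -179.57008
3. -11.66407, -130.28633

Point 1:
  Latitude: 16 + 34/60 + 1.48/3600 = 16.567078
  S ⇒ negate
  Lon: 12′ + 22.5″ = 12.37500′; 98 + 12.37500/60 = 98.206250
  hemisphere W, so the sign is −
Point 2:
  Lat: split at 2 digits → 14° and 59.9221′; 14 + 59.9221/60 = 14.998702
  S → negative
  Longitude: degrees = first 3 digits = 179, minutes = 34.2048; 179 + 34.2048/60 = 179.570080
  W ⇒ negate
Point 3:
  Lat: 11 + 39.8442/60 = 11.664070
  S ⇒ negate
  Lon: 17.18′ = 0.286333°; total 130.286333
  W → negative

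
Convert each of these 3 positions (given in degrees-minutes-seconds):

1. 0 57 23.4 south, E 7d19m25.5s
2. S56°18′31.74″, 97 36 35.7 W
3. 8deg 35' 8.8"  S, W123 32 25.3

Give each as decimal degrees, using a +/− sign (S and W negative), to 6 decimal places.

Point 1:
  φ: 0° + 57/60 + 23.4/3600 = 0 + 0.950000 + 0.006500 = 0.9565000
  S ⇒ negate
  λ: 7 + 19/60 + 25.5/3600 = 7.3237500
  E ⇒ keep positive
Point 2:
  Lat: 56 + 18/60 + 31.74/3600 = 56.3088167
  S → negative
  λ: 36′ + 35.7″ = 36.59500′; 97 + 36.59500/60 = 97.6099167
  hemisphere W, so the sign is −
Point 3:
  φ: 35′ + 8.8″ = 35.14667′; 8 + 35.14667/60 = 8.5857778
  hemisphere S, so the sign is −
  λ: 32′ + 25.3″ = 32.42167′; 123 + 32.42167/60 = 123.5403611
  W → negative

1. -0.956500, 7.323750
2. -56.308817, -97.609917
3. -8.585778, -123.540361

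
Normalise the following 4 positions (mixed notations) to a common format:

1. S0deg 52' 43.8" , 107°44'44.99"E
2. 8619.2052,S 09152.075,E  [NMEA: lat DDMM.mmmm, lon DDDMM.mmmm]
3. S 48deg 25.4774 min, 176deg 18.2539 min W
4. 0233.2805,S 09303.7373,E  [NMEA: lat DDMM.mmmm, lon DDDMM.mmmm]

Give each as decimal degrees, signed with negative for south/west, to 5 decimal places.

Point 1:
  Latitude: 0 + 52/60 + 43.8/3600 = 0.878833
  S → negative
  λ: 107° + 44/60 + 44.99/3600 = 107 + 0.733333 + 0.012497 = 107.745831
  E → positive
Point 2:
  Lat: split at 2 digits → 86° and 19.2052′; 86 + 19.2052/60 = 86.320087
  S → negative
  λ: degrees = first 3 digits = 91, minutes = 52.075; 91 + 52.075/60 = 91.867917
  E ⇒ keep positive
Point 3:
  Lat: 48 + 25.4774/60 = 48.424623
  S → negative
  Longitude: 18.2539′ = 0.304232°; total 176.304232
  W → negative
Point 4:
  Latitude: degrees = first 2 digits = 2, minutes = 33.2805; 2 + 33.2805/60 = 2.554675
  S → negative
  λ: split at 3 digits → 093° and 3.7373′; 93 + 3.7373/60 = 93.062288
  E ⇒ keep positive

1. -0.87883, 107.74583
2. -86.32009, 91.86792
3. -48.42462, -176.30423
4. -2.55468, 93.06229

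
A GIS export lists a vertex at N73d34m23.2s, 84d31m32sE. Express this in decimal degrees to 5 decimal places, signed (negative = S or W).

73.57311, 84.52556

Lat: 73 + 34/60 + 23.2/3600 = 73.573111
N → positive
Lon: 84° + 31/60 + 32/3600 = 84 + 0.516667 + 0.008889 = 84.525556
E → positive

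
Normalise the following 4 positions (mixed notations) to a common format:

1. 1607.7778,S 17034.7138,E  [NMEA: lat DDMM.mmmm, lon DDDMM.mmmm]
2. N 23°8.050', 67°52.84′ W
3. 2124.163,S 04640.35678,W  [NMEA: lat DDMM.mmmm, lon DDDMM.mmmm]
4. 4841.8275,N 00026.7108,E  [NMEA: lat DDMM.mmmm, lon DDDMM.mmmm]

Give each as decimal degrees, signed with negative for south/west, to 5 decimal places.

1. -16.12963, 170.57856
2. 23.13417, -67.88067
3. -21.40272, -46.67261
4. 48.69713, 0.44518

Point 1:
  Lat: split at 2 digits → 16° and 7.7778′; 16 + 7.7778/60 = 16.129630
  hemisphere S, so the sign is −
  Lon: split at 3 digits → 170° and 34.7138′; 170 + 34.7138/60 = 170.578563
  E ⇒ keep positive
Point 2:
  Lat: 8.05′ = 0.134167°; total 23.134167
  N ⇒ keep positive
  Lon: 52.84′ = 0.880667°; total 67.880667
  W ⇒ negate
Point 3:
  Lat: split at 2 digits → 21° and 24.163′; 21 + 24.163/60 = 21.402717
  S → negative
  λ: split at 3 digits → 046° and 40.35678′; 46 + 40.35678/60 = 46.672613
  hemisphere W, so the sign is −
Point 4:
  Lat: degrees = first 2 digits = 48, minutes = 41.8275; 48 + 41.8275/60 = 48.697125
  N → positive
  Longitude: degrees = first 3 digits = 0, minutes = 26.7108; 0 + 26.7108/60 = 0.445180
  E ⇒ keep positive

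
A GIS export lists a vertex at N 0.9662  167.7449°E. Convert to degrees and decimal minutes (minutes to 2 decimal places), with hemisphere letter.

Lat: 0° + 0.966200 × 60 = 0° 57.9720′
Longitude: minutes = (167.744900 − 167) × 60 = 44.6940

0° 57.97′ N, 167° 44.69′ E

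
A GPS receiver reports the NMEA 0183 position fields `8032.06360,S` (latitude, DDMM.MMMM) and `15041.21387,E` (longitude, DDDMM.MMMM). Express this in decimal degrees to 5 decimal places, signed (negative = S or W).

Latitude: split at 2 digits → 80° and 32.0636′; 80 + 32.0636/60 = 80.534393
S ⇒ negate
λ: degrees = first 3 digits = 150, minutes = 41.21387; 150 + 41.21387/60 = 150.686898
E ⇒ keep positive

-80.53439, 150.68690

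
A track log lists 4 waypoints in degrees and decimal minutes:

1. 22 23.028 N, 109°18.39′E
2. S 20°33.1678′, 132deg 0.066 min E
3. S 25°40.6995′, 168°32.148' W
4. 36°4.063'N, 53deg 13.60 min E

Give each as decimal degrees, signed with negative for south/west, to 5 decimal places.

Point 1:
  φ: 22 + 23.028/60 = 22.383800
  N → positive
  λ: 109 + 18.39/60 = 109.306500
  E ⇒ keep positive
Point 2:
  φ: 33.1678′ = 0.552797°; total 20.552797
  S ⇒ negate
  Longitude: 132 + 0.066/60 = 132.001100
  E → positive
Point 3:
  Latitude: 25 + 40.6995/60 = 25.678325
  hemisphere S, so the sign is −
  Lon: 168 + 32.148/60 = 168.535800
  W → negative
Point 4:
  φ: 4.063′ = 0.067717°; total 36.067717
  N ⇒ keep positive
  Longitude: 53 + 13.6/60 = 53.226667
  E → positive

1. 22.38380, 109.30650
2. -20.55280, 132.00110
3. -25.67833, -168.53580
4. 36.06772, 53.22667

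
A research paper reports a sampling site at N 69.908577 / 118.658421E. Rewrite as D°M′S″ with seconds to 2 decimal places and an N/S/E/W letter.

Lat: 0.908577° → 54.51462′; 0.51462 × 60 = 30.8772″
Longitude: whole degrees 118; 39.50526′ → 39′ and 30.3156″

69°54′30.88″ N, 118°39′30.32″ E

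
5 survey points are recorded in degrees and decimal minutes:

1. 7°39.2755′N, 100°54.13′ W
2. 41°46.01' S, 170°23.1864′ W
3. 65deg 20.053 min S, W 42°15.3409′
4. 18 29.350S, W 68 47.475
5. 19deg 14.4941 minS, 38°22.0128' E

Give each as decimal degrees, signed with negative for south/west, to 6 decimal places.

1. 7.654592, -100.902167
2. -41.766833, -170.386440
3. -65.334217, -42.255682
4. -18.489167, -68.791250
5. -19.241568, 38.366880

Point 1:
  Latitude: 7 + 39.2755/60 = 7.6545917
  N ⇒ keep positive
  λ: 100 + 54.13/60 = 100.9021667
  W → negative
Point 2:
  Lat: 41 + 46.01/60 = 41.7668333
  hemisphere S, so the sign is −
  Longitude: 170 + 23.1864/60 = 170.3864400
  W → negative
Point 3:
  Latitude: 20.053′ = 0.334217°; total 65.3342167
  S → negative
  Longitude: 42 + 15.3409/60 = 42.2556817
  hemisphere W, so the sign is −
Point 4:
  Latitude: 18 + 29.35/60 = 18.4891667
  S → negative
  Lon: 47.475′ = 0.791250°; total 68.7912500
  hemisphere W, so the sign is −
Point 5:
  Latitude: 19 + 14.4941/60 = 19.2415683
  S ⇒ negate
  Longitude: 38 + 22.0128/60 = 38.3668800
  E ⇒ keep positive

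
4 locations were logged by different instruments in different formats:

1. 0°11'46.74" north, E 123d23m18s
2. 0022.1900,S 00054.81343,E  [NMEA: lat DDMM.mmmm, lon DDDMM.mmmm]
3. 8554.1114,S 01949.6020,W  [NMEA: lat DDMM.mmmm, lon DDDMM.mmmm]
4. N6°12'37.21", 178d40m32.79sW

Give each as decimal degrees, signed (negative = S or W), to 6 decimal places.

Point 1:
  φ: 0° + 11/60 + 46.74/3600 = 0 + 0.183333 + 0.012983 = 0.1963167
  N ⇒ keep positive
  Lon: 123 + 23/60 + 18/3600 = 123.3883333
  E → positive
Point 2:
  φ: split at 2 digits → 00° and 22.19′; 0 + 22.19/60 = 0.3698333
  hemisphere S, so the sign is −
  Longitude: split at 3 digits → 000° and 54.81343′; 0 + 54.81343/60 = 0.9135572
  E → positive
Point 3:
  Latitude: split at 2 digits → 85° and 54.1114′; 85 + 54.1114/60 = 85.9018567
  S ⇒ negate
  λ: degrees = first 3 digits = 19, minutes = 49.602; 19 + 49.602/60 = 19.8267000
  W ⇒ negate
Point 4:
  Lat: 6° + 12/60 + 37.21/3600 = 6 + 0.200000 + 0.010336 = 6.2103361
  N ⇒ keep positive
  Longitude: 178° + 40/60 + 32.79/3600 = 178 + 0.666667 + 0.009108 = 178.6757750
  hemisphere W, so the sign is −

1. 0.196317, 123.388333
2. -0.369833, 0.913557
3. -85.901857, -19.826700
4. 6.210336, -178.675775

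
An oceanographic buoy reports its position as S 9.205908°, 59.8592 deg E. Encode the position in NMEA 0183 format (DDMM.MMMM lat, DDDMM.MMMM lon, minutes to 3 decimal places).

Latitude: 9° + 0.205908 × 60 = 9° 12.35448′
Longitude: fractional part 0.859200 → 51.55200 minutes

0912.354,S / 05951.552,E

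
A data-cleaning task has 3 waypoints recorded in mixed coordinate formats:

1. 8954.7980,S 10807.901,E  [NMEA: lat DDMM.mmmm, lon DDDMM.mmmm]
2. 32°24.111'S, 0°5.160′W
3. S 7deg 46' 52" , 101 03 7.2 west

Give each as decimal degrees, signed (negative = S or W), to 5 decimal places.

Point 1:
  Latitude: split at 2 digits → 89° and 54.798′; 89 + 54.798/60 = 89.913300
  S ⇒ negate
  Lon: split at 3 digits → 108° and 7.901′; 108 + 7.901/60 = 108.131683
  E ⇒ keep positive
Point 2:
  φ: 32 + 24.111/60 = 32.401850
  S → negative
  Lon: 5.16′ = 0.086000°; total 0.086000
  W → negative
Point 3:
  φ: 7° + 46/60 + 52/3600 = 7 + 0.766667 + 0.014444 = 7.781111
  S → negative
  Lon: 101 + 3/60 + 7.2/3600 = 101.052000
  W ⇒ negate

1. -89.91330, 108.13168
2. -32.40185, -0.08600
3. -7.78111, -101.05200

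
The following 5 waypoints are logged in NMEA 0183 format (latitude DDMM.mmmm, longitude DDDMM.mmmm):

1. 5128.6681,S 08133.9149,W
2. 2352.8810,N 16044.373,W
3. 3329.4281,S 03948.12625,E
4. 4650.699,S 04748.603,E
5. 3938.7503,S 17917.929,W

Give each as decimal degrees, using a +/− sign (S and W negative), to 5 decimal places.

1. -51.47780, -81.56525
2. 23.88135, -160.73955
3. -33.49047, 39.80210
4. -46.84498, 47.81005
5. -39.64584, -179.29882

Point 1:
  φ: degrees = first 2 digits = 51, minutes = 28.6681; 51 + 28.6681/60 = 51.477802
  hemisphere S, so the sign is −
  λ: split at 3 digits → 081° and 33.9149′; 81 + 33.9149/60 = 81.565248
  hemisphere W, so the sign is −
Point 2:
  Latitude: split at 2 digits → 23° and 52.881′; 23 + 52.881/60 = 23.881350
  N ⇒ keep positive
  Lon: split at 3 digits → 160° and 44.373′; 160 + 44.373/60 = 160.739550
  hemisphere W, so the sign is −
Point 3:
  φ: degrees = first 2 digits = 33, minutes = 29.4281; 33 + 29.4281/60 = 33.490468
  S → negative
  λ: degrees = first 3 digits = 39, minutes = 48.12625; 39 + 48.12625/60 = 39.802104
  E ⇒ keep positive
Point 4:
  φ: split at 2 digits → 46° and 50.699′; 46 + 50.699/60 = 46.844983
  S ⇒ negate
  λ: split at 3 digits → 047° and 48.603′; 47 + 48.603/60 = 47.810050
  E ⇒ keep positive
Point 5:
  φ: degrees = first 2 digits = 39, minutes = 38.7503; 39 + 38.7503/60 = 39.645838
  hemisphere S, so the sign is −
  Longitude: degrees = first 3 digits = 179, minutes = 17.929; 179 + 17.929/60 = 179.298817
  W → negative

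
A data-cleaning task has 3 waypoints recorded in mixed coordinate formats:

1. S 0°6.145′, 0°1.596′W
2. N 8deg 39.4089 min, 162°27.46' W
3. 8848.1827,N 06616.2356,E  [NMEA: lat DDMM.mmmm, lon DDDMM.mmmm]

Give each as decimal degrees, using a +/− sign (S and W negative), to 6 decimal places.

Point 1:
  Lat: 0 + 6.145/60 = 0.1024167
  S → negative
  λ: 0 + 1.596/60 = 0.0266000
  W ⇒ negate
Point 2:
  Latitude: 39.4089′ = 0.656815°; total 8.6568150
  N → positive
  Lon: 27.46′ = 0.457667°; total 162.4576667
  W ⇒ negate
Point 3:
  Latitude: degrees = first 2 digits = 88, minutes = 48.1827; 88 + 48.1827/60 = 88.8030450
  N ⇒ keep positive
  Longitude: degrees = first 3 digits = 66, minutes = 16.2356; 66 + 16.2356/60 = 66.2705933
  E → positive

1. -0.102417, -0.026600
2. 8.656815, -162.457667
3. 88.803045, 66.270593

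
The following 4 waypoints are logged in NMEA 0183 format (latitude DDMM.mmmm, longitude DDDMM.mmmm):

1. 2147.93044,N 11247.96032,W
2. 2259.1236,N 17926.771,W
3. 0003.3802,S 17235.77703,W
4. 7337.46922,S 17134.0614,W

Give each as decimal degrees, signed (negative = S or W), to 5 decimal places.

1. 21.79884, -112.79934
2. 22.98539, -179.44618
3. -0.05634, -172.59628
4. -73.62449, -171.56769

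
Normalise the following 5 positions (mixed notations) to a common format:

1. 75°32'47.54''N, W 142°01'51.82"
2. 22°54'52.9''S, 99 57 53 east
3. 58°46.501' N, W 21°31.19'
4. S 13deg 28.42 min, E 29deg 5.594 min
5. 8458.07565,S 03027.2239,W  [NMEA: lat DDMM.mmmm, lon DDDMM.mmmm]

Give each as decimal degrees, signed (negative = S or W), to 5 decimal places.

1. 75.54654, -142.03106
2. -22.91469, 99.96472
3. 58.77502, -21.51983
4. -13.47367, 29.09323
5. -84.96793, -30.45373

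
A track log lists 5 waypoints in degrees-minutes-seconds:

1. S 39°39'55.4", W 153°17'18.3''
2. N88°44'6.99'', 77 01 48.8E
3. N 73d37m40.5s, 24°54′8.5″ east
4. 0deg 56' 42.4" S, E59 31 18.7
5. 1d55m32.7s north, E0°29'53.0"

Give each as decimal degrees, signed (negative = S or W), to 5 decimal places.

Point 1:
  φ: 39 + 39/60 + 55.4/3600 = 39.665389
  hemisphere S, so the sign is −
  Lon: 17′ + 18.3″ = 17.30500′; 153 + 17.30500/60 = 153.288417
  hemisphere W, so the sign is −
Point 2:
  Lat: 88° + 44/60 + 6.99/3600 = 88 + 0.733333 + 0.001942 = 88.735275
  N ⇒ keep positive
  Longitude: 77 + 1/60 + 48.8/3600 = 77.030222
  E → positive
Point 3:
  Lat: 73 + 37/60 + 40.5/3600 = 73.627917
  N ⇒ keep positive
  Lon: 24° + 54/60 + 8.5/3600 = 24 + 0.900000 + 0.002361 = 24.902361
  E → positive
Point 4:
  Latitude: 56′ + 42.4″ = 56.70667′; 0 + 56.70667/60 = 0.945111
  hemisphere S, so the sign is −
  λ: 59° + 31/60 + 18.7/3600 = 59 + 0.516667 + 0.005194 = 59.521861
  E → positive
Point 5:
  φ: 1 + 55/60 + 32.7/3600 = 1.925750
  N ⇒ keep positive
  Longitude: 0 + 29/60 + 53/3600 = 0.498056
  E → positive

1. -39.66539, -153.28842
2. 88.73528, 77.03022
3. 73.62792, 24.90236
4. -0.94511, 59.52186
5. 1.92575, 0.49806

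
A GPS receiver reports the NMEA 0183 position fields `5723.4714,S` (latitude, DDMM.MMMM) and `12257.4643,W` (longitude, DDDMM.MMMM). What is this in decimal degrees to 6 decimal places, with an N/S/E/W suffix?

Latitude: degrees = first 2 digits = 57, minutes = 23.4714; 57 + 23.4714/60 = 57.3911900
Longitude: split at 3 digits → 122° and 57.4643′; 122 + 57.4643/60 = 122.9577383

57.391190° S, 122.957738° W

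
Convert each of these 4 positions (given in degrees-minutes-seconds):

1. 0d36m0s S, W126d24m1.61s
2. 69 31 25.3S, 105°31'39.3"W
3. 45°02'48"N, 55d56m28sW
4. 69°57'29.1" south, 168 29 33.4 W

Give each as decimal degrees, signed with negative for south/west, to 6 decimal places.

1. -0.600000, -126.400447
2. -69.523694, -105.527583
3. 45.046667, -55.941111
4. -69.958083, -168.492611

Point 1:
  φ: 36′ + 0″ = 36.00000′; 0 + 36.00000/60 = 0.6000000
  S ⇒ negate
  λ: 24′ + 1.61″ = 24.02683′; 126 + 24.02683/60 = 126.4004472
  W → negative
Point 2:
  Lat: 69 + 31/60 + 25.3/3600 = 69.5236944
  S ⇒ negate
  λ: 105 + 31/60 + 39.3/3600 = 105.5275833
  hemisphere W, so the sign is −
Point 3:
  Latitude: 45° + 2/60 + 48/3600 = 45 + 0.033333 + 0.013333 = 45.0466667
  N ⇒ keep positive
  Longitude: 55° + 56/60 + 28/3600 = 55 + 0.933333 + 0.007778 = 55.9411111
  W ⇒ negate
Point 4:
  Latitude: 57′ + 29.1″ = 57.48500′; 69 + 57.48500/60 = 69.9580833
  S ⇒ negate
  Lon: 29′ + 33.4″ = 29.55667′; 168 + 29.55667/60 = 168.4926111
  W → negative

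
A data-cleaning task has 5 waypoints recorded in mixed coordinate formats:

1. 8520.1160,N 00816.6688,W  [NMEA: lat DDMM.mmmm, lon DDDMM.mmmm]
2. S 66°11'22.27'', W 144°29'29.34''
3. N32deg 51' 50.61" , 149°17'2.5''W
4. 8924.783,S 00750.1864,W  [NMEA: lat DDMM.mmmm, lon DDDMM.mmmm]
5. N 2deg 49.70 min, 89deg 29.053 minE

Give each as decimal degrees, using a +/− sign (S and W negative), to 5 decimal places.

Point 1:
  φ: split at 2 digits → 85° and 20.116′; 85 + 20.116/60 = 85.335267
  N → positive
  Longitude: degrees = first 3 digits = 8, minutes = 16.6688; 8 + 16.6688/60 = 8.277813
  hemisphere W, so the sign is −
Point 2:
  Lat: 66 + 11/60 + 22.27/3600 = 66.189519
  S → negative
  Longitude: 144° + 29/60 + 29.34/3600 = 144 + 0.483333 + 0.008150 = 144.491483
  W → negative
Point 3:
  Latitude: 32 + 51/60 + 50.61/3600 = 32.864058
  N ⇒ keep positive
  Lon: 149° + 17/60 + 2.5/3600 = 149 + 0.283333 + 0.000694 = 149.284028
  W ⇒ negate
Point 4:
  Latitude: degrees = first 2 digits = 89, minutes = 24.783; 89 + 24.783/60 = 89.413050
  S ⇒ negate
  Longitude: degrees = first 3 digits = 7, minutes = 50.1864; 7 + 50.1864/60 = 7.836440
  W → negative
Point 5:
  φ: 2 + 49.7/60 = 2.828333
  N → positive
  λ: 29.053′ = 0.484217°; total 89.484217
  E ⇒ keep positive

1. 85.33527, -8.27781
2. -66.18952, -144.49148
3. 32.86406, -149.28403
4. -89.41305, -7.83644
5. 2.82833, 89.48422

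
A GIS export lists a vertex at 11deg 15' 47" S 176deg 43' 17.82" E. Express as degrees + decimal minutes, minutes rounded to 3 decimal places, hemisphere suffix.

11° 15.783′ S, 176° 43.297′ E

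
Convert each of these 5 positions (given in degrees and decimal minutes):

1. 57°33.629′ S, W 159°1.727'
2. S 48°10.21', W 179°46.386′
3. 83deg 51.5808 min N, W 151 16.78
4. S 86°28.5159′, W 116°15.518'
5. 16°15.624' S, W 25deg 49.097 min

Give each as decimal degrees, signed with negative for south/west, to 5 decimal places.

1. -57.56048, -159.02878
2. -48.17017, -179.77310
3. 83.85968, -151.27967
4. -86.47527, -116.25863
5. -16.26040, -25.81828

Point 1:
  Lat: 57 + 33.629/60 = 57.560483
  S → negative
  λ: 159 + 1.727/60 = 159.028783
  hemisphere W, so the sign is −
Point 2:
  φ: 10.21′ = 0.170167°; total 48.170167
  S → negative
  Longitude: 46.386′ = 0.773100°; total 179.773100
  W ⇒ negate
Point 3:
  Latitude: 83 + 51.5808/60 = 83.859680
  N ⇒ keep positive
  Longitude: 16.78′ = 0.279667°; total 151.279667
  W ⇒ negate
Point 4:
  Latitude: 86 + 28.5159/60 = 86.475265
  S → negative
  λ: 15.518′ = 0.258633°; total 116.258633
  hemisphere W, so the sign is −
Point 5:
  Lat: 16 + 15.624/60 = 16.260400
  S ⇒ negate
  λ: 49.097′ = 0.818283°; total 25.818283
  hemisphere W, so the sign is −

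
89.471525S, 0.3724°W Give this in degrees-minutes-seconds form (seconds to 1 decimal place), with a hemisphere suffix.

φ: whole degrees 89; 28.29150′ → 28′ and 17.490″
λ: whole degrees 0; 22.34400′ → 22′ and 20.640″

89°28′17.5″ S, 0°22′20.6″ W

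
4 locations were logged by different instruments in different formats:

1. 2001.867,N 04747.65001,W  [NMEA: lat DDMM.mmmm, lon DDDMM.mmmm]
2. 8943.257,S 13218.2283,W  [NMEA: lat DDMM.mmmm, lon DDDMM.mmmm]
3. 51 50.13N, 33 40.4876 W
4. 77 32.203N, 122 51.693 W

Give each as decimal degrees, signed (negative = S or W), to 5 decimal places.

1. 20.03112, -47.79417
2. -89.72095, -132.30381
3. 51.83550, -33.67479
4. 77.53672, -122.86155

Point 1:
  Latitude: split at 2 digits → 20° and 1.867′; 20 + 1.867/60 = 20.031117
  N ⇒ keep positive
  λ: degrees = first 3 digits = 47, minutes = 47.65001; 47 + 47.65001/60 = 47.794167
  W → negative
Point 2:
  Latitude: degrees = first 2 digits = 89, minutes = 43.257; 89 + 43.257/60 = 89.720950
  S → negative
  Lon: split at 3 digits → 132° and 18.2283′; 132 + 18.2283/60 = 132.303805
  W ⇒ negate
Point 3:
  φ: 50.13′ = 0.835500°; total 51.835500
  N → positive
  Lon: 33 + 40.4876/60 = 33.674793
  hemisphere W, so the sign is −
Point 4:
  φ: 32.203′ = 0.536717°; total 77.536717
  N → positive
  λ: 51.693′ = 0.861550°; total 122.861550
  hemisphere W, so the sign is −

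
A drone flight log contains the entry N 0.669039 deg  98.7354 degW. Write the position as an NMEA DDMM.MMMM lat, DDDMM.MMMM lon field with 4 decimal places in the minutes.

0040.1423,N / 09844.1240,W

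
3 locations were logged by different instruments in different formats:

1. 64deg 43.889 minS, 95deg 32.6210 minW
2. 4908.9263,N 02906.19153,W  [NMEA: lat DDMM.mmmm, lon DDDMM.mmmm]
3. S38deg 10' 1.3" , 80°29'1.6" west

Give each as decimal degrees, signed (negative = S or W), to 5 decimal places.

Point 1:
  Latitude: 64 + 43.889/60 = 64.731483
  hemisphere S, so the sign is −
  Lon: 32.621′ = 0.543683°; total 95.543683
  hemisphere W, so the sign is −
Point 2:
  Latitude: split at 2 digits → 49° and 8.9263′; 49 + 8.9263/60 = 49.148772
  N → positive
  λ: degrees = first 3 digits = 29, minutes = 6.19153; 29 + 6.19153/60 = 29.103192
  W ⇒ negate
Point 3:
  Lat: 10′ + 1.3″ = 10.02167′; 38 + 10.02167/60 = 38.167028
  hemisphere S, so the sign is −
  λ: 29′ + 1.6″ = 29.02667′; 80 + 29.02667/60 = 80.483778
  W → negative

1. -64.73148, -95.54368
2. 49.14877, -29.10319
3. -38.16703, -80.48378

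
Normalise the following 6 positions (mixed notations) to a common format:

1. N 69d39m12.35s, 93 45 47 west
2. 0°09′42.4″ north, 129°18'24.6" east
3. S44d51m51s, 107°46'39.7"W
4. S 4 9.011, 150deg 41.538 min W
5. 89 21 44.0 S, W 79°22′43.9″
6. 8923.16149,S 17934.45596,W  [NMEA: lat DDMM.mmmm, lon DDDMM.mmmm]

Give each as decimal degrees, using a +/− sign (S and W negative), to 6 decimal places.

1. 69.653431, -93.763056
2. 0.161778, 129.306833
3. -44.864167, -107.777694
4. -4.150183, -150.692300
5. -89.362222, -79.378861
6. -89.386025, -179.574266

Point 1:
  φ: 69 + 39/60 + 12.35/3600 = 69.6534306
  N ⇒ keep positive
  Longitude: 93° + 45/60 + 47/3600 = 93 + 0.750000 + 0.013056 = 93.7630556
  hemisphere W, so the sign is −
Point 2:
  φ: 0 + 9/60 + 42.4/3600 = 0.1617778
  N → positive
  Longitude: 18′ + 24.6″ = 18.41000′; 129 + 18.41000/60 = 129.3068333
  E → positive
Point 3:
  φ: 44 + 51/60 + 51/3600 = 44.8641667
  hemisphere S, so the sign is −
  Longitude: 46′ + 39.7″ = 46.66167′; 107 + 46.66167/60 = 107.7776944
  hemisphere W, so the sign is −
Point 4:
  φ: 4 + 9.011/60 = 4.1501833
  S → negative
  Longitude: 41.538′ = 0.692300°; total 150.6923000
  W ⇒ negate
Point 5:
  φ: 89° + 21/60 + 44/3600 = 89 + 0.350000 + 0.012222 = 89.3622222
  S ⇒ negate
  λ: 79 + 22/60 + 43.9/3600 = 79.3788611
  W → negative
Point 6:
  Lat: degrees = first 2 digits = 89, minutes = 23.16149; 89 + 23.16149/60 = 89.3860248
  hemisphere S, so the sign is −
  Longitude: split at 3 digits → 179° and 34.45596′; 179 + 34.45596/60 = 179.5742660
  W ⇒ negate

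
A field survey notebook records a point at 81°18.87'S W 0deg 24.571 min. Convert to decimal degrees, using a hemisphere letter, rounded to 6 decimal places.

Lat: 18.87′ = 0.314500°; total 81.3145000
λ: 0 + 24.571/60 = 0.4095167

81.314500° S, 0.409517° W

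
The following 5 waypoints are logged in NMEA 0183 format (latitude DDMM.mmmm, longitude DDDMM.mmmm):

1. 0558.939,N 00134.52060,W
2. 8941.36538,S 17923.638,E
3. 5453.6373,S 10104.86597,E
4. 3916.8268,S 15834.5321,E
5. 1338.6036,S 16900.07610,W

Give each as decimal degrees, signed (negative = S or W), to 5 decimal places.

1. 5.98232, -1.57534
2. -89.68942, 179.39397
3. -54.89396, 101.08110
4. -39.28045, 158.57554
5. -13.64339, -169.00127

Point 1:
  φ: degrees = first 2 digits = 5, minutes = 58.939; 5 + 58.939/60 = 5.982317
  N ⇒ keep positive
  λ: degrees = first 3 digits = 1, minutes = 34.5206; 1 + 34.5206/60 = 1.575343
  W ⇒ negate
Point 2:
  φ: degrees = first 2 digits = 89, minutes = 41.36538; 89 + 41.36538/60 = 89.689423
  S → negative
  λ: split at 3 digits → 179° and 23.638′; 179 + 23.638/60 = 179.393967
  E → positive
Point 3:
  Lat: degrees = first 2 digits = 54, minutes = 53.6373; 54 + 53.6373/60 = 54.893955
  hemisphere S, so the sign is −
  Longitude: degrees = first 3 digits = 101, minutes = 4.86597; 101 + 4.86597/60 = 101.081100
  E → positive
Point 4:
  Lat: degrees = first 2 digits = 39, minutes = 16.8268; 39 + 16.8268/60 = 39.280447
  S → negative
  λ: degrees = first 3 digits = 158, minutes = 34.5321; 158 + 34.5321/60 = 158.575535
  E → positive
Point 5:
  Latitude: split at 2 digits → 13° and 38.6036′; 13 + 38.6036/60 = 13.643393
  S ⇒ negate
  λ: split at 3 digits → 169° and 0.0761′; 169 + 0.0761/60 = 169.001268
  W ⇒ negate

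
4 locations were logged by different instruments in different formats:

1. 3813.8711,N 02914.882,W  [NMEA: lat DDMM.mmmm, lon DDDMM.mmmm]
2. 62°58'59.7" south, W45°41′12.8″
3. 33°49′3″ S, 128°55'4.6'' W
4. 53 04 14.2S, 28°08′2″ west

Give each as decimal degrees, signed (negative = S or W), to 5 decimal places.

Point 1:
  Lat: degrees = first 2 digits = 38, minutes = 13.8711; 38 + 13.8711/60 = 38.231185
  N ⇒ keep positive
  Lon: split at 3 digits → 029° and 14.882′; 29 + 14.882/60 = 29.248033
  W ⇒ negate
Point 2:
  Lat: 58′ + 59.7″ = 58.99500′; 62 + 58.99500/60 = 62.983250
  S ⇒ negate
  λ: 45 + 41/60 + 12.8/3600 = 45.686889
  hemisphere W, so the sign is −
Point 3:
  φ: 49′ + 3″ = 49.05000′; 33 + 49.05000/60 = 33.817500
  S ⇒ negate
  Lon: 128 + 55/60 + 4.6/3600 = 128.917944
  W → negative
Point 4:
  φ: 4′ + 14.2″ = 4.23667′; 53 + 4.23667/60 = 53.070611
  hemisphere S, so the sign is −
  Lon: 28 + 8/60 + 2/3600 = 28.133889
  W → negative

1. 38.23119, -29.24803
2. -62.98325, -45.68689
3. -33.81750, -128.91794
4. -53.07061, -28.13389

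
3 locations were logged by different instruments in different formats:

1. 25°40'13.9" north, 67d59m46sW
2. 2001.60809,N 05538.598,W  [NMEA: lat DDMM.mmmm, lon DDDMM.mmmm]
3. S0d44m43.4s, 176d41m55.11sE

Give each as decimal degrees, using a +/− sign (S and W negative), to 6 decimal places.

1. 25.670528, -67.996111
2. 20.026802, -55.643300
3. -0.745389, 176.698642

Point 1:
  Latitude: 25 + 40/60 + 13.9/3600 = 25.6705278
  N → positive
  Longitude: 67° + 59/60 + 46/3600 = 67 + 0.983333 + 0.012778 = 67.9961111
  W ⇒ negate
Point 2:
  Latitude: degrees = first 2 digits = 20, minutes = 1.60809; 20 + 1.60809/60 = 20.0268015
  N → positive
  Longitude: split at 3 digits → 055° and 38.598′; 55 + 38.598/60 = 55.6433000
  W → negative
Point 3:
  φ: 44′ + 43.4″ = 44.72333′; 0 + 44.72333/60 = 0.7453889
  S ⇒ negate
  Lon: 176° + 41/60 + 55.11/3600 = 176 + 0.683333 + 0.015308 = 176.6986417
  E ⇒ keep positive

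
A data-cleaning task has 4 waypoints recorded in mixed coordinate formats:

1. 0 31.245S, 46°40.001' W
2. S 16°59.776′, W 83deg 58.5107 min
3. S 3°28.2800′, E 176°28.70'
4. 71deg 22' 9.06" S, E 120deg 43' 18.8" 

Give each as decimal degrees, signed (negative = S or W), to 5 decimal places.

1. -0.52075, -46.66668
2. -16.99627, -83.97518
3. -3.47133, 176.47833
4. -71.36918, 120.72189

Point 1:
  Latitude: 0 + 31.245/60 = 0.520750
  hemisphere S, so the sign is −
  Longitude: 40.001′ = 0.666683°; total 46.666683
  W ⇒ negate
Point 2:
  Latitude: 16 + 59.776/60 = 16.996267
  S → negative
  λ: 83 + 58.5107/60 = 83.975178
  hemisphere W, so the sign is −
Point 3:
  Latitude: 28.28′ = 0.471333°; total 3.471333
  S ⇒ negate
  Lon: 28.7′ = 0.478333°; total 176.478333
  E → positive
Point 4:
  Lat: 71 + 22/60 + 9.06/3600 = 71.369183
  S ⇒ negate
  Longitude: 120 + 43/60 + 18.8/3600 = 120.721889
  E → positive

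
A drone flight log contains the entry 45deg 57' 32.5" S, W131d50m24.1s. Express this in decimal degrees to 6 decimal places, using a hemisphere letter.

45.959028° S, 131.840028° W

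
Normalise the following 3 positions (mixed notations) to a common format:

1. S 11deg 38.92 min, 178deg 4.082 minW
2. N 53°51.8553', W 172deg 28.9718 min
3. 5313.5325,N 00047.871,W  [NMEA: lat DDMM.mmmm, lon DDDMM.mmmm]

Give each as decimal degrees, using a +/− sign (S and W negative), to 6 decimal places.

Point 1:
  Lat: 38.92′ = 0.648667°; total 11.6486667
  S → negative
  Lon: 178 + 4.082/60 = 178.0680333
  W ⇒ negate
Point 2:
  φ: 51.8553′ = 0.864255°; total 53.8642550
  N → positive
  Longitude: 28.9718′ = 0.482863°; total 172.4828633
  W ⇒ negate
Point 3:
  Lat: split at 2 digits → 53° and 13.5325′; 53 + 13.5325/60 = 53.2255417
  N ⇒ keep positive
  Lon: degrees = first 3 digits = 0, minutes = 47.871; 0 + 47.871/60 = 0.7978500
  hemisphere W, so the sign is −

1. -11.648667, -178.068033
2. 53.864255, -172.482863
3. 53.225542, -0.797850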